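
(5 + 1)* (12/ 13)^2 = 864/ 169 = 5.11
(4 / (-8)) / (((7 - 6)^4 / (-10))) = 5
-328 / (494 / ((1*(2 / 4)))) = -82 / 247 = -0.33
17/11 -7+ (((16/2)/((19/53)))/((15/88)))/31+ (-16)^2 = 24759692/97185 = 254.77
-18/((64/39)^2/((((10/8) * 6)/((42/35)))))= -342225/8192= -41.78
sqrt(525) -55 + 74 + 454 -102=5 * sqrt(21) + 371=393.91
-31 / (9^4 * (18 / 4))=-62 / 59049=-0.00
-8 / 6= -4 / 3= -1.33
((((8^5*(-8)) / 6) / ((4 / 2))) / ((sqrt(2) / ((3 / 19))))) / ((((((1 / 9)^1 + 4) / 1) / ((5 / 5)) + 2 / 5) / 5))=-7372800*sqrt(2) / 3857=-2703.32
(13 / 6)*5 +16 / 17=1201 / 102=11.77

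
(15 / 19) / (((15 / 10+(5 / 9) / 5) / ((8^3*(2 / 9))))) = 30720 / 551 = 55.75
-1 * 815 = -815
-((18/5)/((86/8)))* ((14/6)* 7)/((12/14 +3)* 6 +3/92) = -252448/1069625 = -0.24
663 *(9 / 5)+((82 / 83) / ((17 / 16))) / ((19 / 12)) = 1193.99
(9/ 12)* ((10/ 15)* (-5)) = -2.50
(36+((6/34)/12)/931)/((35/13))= 29628157/2215780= 13.37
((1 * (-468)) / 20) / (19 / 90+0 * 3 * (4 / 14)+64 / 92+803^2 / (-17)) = 823446 / 1334722721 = 0.00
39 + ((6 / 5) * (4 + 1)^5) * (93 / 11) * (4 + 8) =4185429 / 11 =380493.55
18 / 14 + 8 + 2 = 79 / 7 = 11.29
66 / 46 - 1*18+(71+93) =3391 / 23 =147.43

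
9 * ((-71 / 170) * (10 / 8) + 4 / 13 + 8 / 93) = -63309 / 54808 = -1.16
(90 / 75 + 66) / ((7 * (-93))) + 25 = 3859 / 155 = 24.90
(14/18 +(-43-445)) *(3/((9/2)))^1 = -8770/27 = -324.81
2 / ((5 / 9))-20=-82 / 5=-16.40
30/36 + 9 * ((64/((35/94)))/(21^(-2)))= 20466457/30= 682215.23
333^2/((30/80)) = 295704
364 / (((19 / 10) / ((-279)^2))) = 283341240 / 19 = 14912696.84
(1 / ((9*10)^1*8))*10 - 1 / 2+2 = 109 / 72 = 1.51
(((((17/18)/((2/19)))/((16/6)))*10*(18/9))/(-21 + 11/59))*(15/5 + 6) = -285855/9824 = -29.10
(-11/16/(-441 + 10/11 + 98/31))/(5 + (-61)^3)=-3751/541085362688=-0.00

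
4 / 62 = 2 / 31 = 0.06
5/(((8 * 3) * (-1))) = -5/24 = -0.21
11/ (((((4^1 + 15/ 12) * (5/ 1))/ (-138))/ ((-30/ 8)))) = 1518/ 7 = 216.86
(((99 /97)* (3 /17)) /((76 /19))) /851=297 /5613196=0.00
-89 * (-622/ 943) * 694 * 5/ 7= 192092260/ 6601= 29100.48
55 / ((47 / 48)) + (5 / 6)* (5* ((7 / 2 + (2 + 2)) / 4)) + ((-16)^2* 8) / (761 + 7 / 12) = 66.67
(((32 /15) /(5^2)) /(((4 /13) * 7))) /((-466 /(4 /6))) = -104 /1834875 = -0.00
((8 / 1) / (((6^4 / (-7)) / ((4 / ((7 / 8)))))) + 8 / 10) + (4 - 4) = 244 / 405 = 0.60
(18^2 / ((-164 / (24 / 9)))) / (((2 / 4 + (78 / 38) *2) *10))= -4104 / 35875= -0.11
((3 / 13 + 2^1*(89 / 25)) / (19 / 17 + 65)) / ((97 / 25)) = 40613 / 1417364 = 0.03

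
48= 48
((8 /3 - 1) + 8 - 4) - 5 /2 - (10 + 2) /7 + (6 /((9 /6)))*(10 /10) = 229 /42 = 5.45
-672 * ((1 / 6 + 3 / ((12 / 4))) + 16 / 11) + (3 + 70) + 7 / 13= -241372 / 143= -1687.92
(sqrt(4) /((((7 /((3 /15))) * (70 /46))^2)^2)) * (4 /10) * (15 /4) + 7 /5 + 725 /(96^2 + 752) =4722569925402627 /3206670556250000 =1.47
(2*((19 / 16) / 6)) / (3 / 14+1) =133 / 408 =0.33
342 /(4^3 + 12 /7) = 5.20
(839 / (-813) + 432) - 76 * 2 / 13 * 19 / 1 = 2206957 / 10569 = 208.81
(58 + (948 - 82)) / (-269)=-924 / 269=-3.43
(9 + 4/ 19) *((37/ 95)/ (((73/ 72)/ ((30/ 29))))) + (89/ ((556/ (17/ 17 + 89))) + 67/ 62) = 63053726758/ 3293097233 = 19.15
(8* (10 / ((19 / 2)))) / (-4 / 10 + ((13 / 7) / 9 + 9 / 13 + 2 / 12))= 12.66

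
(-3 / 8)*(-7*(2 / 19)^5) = 0.00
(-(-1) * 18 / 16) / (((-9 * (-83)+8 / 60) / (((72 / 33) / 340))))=81 / 8382836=0.00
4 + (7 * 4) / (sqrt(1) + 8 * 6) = 4.57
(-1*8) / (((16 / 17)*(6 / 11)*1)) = -187 / 12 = -15.58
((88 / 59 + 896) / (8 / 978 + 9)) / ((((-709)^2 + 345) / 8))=103574112 / 65366971135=0.00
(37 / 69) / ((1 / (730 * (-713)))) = -837310 / 3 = -279103.33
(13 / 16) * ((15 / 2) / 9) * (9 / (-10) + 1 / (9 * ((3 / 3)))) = -923 / 1728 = -0.53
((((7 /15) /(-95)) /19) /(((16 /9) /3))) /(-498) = 21 /23970400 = 0.00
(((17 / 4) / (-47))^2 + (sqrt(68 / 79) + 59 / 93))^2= 2112173 * sqrt(1343) / 64918092 + 1087134223520743 / 853540996237056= 2.47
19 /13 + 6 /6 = 32 /13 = 2.46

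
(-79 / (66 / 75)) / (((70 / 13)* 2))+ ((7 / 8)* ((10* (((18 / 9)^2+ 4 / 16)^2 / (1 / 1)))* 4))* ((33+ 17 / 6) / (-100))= -234.87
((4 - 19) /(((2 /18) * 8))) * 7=-945 /8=-118.12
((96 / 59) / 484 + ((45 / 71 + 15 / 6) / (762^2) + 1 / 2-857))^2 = 733586.48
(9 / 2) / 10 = 9 / 20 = 0.45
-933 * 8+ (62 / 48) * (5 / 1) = -7457.54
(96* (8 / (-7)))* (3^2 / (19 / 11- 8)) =25344 / 161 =157.42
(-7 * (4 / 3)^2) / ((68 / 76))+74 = 9194 / 153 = 60.09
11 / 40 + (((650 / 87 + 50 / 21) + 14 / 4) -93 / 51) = 1629381 / 138040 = 11.80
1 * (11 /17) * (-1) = -11 /17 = -0.65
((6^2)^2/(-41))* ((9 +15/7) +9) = -182736/287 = -636.71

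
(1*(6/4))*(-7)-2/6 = -65/6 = -10.83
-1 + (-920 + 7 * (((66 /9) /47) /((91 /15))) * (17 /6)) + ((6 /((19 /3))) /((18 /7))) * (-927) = -43952239 /34827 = -1262.02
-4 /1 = -4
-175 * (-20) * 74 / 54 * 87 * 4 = 15022000 / 9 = 1669111.11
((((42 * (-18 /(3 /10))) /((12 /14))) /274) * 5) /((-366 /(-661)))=-809725 /8357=-96.89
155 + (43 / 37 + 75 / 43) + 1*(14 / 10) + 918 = 8569972 / 7955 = 1077.31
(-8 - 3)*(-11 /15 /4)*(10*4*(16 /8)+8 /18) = 21901 /135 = 162.23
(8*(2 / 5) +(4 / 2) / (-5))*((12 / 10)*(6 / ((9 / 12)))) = 672 / 25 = 26.88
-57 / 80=-0.71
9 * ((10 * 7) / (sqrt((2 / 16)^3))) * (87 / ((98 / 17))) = 215138.25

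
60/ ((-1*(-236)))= 0.25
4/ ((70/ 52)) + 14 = 594/ 35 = 16.97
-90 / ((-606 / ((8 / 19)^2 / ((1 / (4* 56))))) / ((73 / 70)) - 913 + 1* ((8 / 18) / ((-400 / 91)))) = 756864000 / 7801870979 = 0.10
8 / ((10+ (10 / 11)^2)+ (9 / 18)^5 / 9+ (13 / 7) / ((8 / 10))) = 1951488 / 3208087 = 0.61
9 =9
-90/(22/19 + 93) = -1710/1789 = -0.96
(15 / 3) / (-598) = -5 / 598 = -0.01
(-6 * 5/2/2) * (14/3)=-35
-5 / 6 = -0.83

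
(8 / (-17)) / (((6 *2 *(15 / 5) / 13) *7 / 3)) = -26 / 357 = -0.07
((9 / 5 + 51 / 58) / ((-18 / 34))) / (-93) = 0.05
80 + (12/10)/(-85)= 33994/425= 79.99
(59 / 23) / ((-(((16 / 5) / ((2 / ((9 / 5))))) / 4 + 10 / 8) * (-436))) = 1475 / 493879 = 0.00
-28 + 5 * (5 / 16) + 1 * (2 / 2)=-25.44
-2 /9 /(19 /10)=-20 /171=-0.12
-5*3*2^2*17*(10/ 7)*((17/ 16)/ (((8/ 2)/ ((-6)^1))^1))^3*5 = 845650125/ 28672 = 29493.94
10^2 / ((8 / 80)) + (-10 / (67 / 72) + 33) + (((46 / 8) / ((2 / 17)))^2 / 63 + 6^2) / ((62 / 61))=18339715015 / 16748928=1094.98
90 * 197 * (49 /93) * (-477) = -138134430 /31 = -4455949.35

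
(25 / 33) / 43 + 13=18472 / 1419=13.02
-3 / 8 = -0.38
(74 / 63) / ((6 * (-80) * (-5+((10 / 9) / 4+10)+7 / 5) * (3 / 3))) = -37 / 100968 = -0.00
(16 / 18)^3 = 512 / 729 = 0.70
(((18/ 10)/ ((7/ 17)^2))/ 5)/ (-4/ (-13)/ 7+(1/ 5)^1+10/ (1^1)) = 33813/ 163135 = 0.21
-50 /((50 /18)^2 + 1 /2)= -8100 /1331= -6.09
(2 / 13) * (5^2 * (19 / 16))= 4.57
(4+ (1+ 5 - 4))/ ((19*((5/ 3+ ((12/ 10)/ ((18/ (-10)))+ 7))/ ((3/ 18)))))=1/ 152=0.01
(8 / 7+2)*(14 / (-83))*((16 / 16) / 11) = -0.05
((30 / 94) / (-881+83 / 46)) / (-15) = 46 / 1900821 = 0.00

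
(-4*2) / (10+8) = -4 / 9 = -0.44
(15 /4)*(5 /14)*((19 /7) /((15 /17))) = 1615 /392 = 4.12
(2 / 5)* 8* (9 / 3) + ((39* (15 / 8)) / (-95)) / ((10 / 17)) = 12603 / 1520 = 8.29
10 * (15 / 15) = 10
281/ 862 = 0.33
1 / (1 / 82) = 82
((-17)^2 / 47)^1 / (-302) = -289 / 14194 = -0.02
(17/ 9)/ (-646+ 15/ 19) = -323/ 110331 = -0.00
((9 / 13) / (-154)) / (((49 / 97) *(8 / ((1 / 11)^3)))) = -873 / 1044547504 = -0.00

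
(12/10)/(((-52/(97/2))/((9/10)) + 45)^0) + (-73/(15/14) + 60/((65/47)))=-4592/195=-23.55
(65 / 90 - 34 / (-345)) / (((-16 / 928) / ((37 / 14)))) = -1823027 / 14490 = -125.81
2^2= 4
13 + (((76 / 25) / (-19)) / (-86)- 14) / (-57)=14239 / 1075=13.25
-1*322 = -322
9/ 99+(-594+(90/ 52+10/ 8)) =-338011/ 572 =-590.93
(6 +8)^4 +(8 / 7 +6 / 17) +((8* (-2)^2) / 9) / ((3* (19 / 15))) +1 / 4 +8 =3127778165 / 81396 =38426.68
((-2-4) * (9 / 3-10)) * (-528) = -22176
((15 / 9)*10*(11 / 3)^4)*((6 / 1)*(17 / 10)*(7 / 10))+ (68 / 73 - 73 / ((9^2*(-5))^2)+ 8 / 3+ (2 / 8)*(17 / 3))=21514.63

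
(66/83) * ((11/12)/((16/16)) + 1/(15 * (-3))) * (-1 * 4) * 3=-3542/415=-8.53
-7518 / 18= -417.67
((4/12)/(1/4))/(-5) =-4/15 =-0.27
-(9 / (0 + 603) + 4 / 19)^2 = -82369 / 1620529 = -0.05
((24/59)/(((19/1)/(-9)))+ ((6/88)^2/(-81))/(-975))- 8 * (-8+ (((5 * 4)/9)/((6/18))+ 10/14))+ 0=634505422247/133307974800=4.76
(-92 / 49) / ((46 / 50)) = -100 / 49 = -2.04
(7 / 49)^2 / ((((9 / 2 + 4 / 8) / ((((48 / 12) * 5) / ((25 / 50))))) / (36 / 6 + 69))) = 12.24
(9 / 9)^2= 1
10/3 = 3.33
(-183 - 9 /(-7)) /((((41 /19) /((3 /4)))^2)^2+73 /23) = -308826365256 /121860681887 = -2.53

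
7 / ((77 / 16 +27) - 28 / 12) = 336 / 1415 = 0.24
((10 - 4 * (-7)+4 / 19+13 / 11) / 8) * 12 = 59.09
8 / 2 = 4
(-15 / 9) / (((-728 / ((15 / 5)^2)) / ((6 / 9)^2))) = 5 / 546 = 0.01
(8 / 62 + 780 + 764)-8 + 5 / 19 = 1536.39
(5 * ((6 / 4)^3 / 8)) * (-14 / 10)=-189 / 64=-2.95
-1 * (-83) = 83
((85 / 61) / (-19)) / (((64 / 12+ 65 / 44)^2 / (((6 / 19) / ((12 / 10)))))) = -7405200 / 17797394221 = -0.00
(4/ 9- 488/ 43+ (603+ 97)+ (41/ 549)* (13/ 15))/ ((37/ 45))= 244035119/ 291153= 838.17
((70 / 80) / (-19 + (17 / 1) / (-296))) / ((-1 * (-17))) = -259 / 95897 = -0.00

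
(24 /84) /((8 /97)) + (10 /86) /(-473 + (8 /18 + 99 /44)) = 70614161 /20384924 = 3.46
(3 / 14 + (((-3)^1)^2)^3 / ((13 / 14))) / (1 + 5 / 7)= 47641 / 104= 458.09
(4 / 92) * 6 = 6 / 23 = 0.26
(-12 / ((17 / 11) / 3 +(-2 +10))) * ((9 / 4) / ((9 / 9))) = -891 / 281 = -3.17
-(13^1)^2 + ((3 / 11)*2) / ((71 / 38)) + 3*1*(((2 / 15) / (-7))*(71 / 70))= -161462676 / 956725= -168.77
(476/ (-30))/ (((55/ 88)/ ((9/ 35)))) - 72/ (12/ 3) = -3066/ 125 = -24.53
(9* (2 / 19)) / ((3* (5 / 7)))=42 / 95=0.44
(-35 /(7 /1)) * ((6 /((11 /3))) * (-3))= 270 /11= 24.55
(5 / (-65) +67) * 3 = 2610 / 13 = 200.77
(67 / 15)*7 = 469 / 15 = 31.27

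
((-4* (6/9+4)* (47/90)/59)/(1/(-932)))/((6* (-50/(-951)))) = 97201076/199125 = 488.14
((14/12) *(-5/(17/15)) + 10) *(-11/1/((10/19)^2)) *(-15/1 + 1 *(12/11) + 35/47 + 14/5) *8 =18774888/1175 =15978.63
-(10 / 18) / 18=-5 / 162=-0.03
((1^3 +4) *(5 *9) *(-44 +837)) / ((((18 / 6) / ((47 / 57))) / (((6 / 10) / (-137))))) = -559065 / 2603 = -214.78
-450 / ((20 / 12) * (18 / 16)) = -240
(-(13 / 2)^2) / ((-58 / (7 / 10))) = 1183 / 2320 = 0.51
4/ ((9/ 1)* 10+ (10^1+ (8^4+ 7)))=4/ 4203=0.00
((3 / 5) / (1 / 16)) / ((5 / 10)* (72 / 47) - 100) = -282 / 2915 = -0.10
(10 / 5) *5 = 10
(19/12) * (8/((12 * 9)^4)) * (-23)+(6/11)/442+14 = 14.00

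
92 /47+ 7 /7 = 139 /47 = 2.96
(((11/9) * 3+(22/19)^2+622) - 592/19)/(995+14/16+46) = 1032488/1805361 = 0.57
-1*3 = -3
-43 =-43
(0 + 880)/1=880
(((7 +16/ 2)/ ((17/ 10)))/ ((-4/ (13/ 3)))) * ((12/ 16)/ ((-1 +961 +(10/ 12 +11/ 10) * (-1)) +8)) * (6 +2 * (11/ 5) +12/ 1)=-40950/ 246347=-0.17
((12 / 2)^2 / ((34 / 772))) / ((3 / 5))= 23160 / 17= 1362.35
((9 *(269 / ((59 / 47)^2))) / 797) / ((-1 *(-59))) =5347989 / 163687063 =0.03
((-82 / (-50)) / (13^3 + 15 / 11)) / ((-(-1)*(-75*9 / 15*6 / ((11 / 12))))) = -4961 / 1958742000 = -0.00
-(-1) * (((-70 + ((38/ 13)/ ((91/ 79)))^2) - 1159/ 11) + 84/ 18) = -7585925405/ 46183137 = -164.26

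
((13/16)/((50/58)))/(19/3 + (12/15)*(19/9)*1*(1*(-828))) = -1131/1670480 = -0.00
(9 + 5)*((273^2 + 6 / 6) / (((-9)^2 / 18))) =2086840 / 9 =231871.11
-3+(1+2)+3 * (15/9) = 5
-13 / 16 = -0.81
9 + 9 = 18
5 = 5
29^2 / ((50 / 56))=941.92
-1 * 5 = -5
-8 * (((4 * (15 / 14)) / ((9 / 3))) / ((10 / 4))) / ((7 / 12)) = -384 / 49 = -7.84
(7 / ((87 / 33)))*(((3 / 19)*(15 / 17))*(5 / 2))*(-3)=-51975 / 18734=-2.77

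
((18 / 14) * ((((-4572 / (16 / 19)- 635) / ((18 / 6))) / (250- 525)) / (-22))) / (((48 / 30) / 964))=-17537811 / 67760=-258.82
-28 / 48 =-7 / 12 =-0.58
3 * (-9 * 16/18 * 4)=-96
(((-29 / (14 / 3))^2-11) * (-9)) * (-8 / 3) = 32478 / 49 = 662.82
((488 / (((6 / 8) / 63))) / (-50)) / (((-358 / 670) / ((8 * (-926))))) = -10172902656 / 895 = -11366371.68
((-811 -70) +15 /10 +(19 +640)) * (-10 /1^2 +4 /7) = 2079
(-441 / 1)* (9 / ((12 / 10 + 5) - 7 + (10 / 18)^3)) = 14467005 / 2291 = 6314.71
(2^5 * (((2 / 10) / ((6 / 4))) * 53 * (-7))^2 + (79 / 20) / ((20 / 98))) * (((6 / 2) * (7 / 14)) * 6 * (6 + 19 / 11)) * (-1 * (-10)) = 54469245.25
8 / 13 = 0.62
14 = 14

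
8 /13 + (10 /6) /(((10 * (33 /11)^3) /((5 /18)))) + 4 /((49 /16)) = 3572369 /1857492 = 1.92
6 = 6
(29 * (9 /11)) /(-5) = -261 /55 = -4.75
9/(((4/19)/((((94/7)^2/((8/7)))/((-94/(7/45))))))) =-893/80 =-11.16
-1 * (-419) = 419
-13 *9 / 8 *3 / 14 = -3.13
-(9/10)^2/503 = -81/50300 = -0.00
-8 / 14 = -4 / 7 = -0.57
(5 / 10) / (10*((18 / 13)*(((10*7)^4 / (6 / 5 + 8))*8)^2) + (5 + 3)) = 6877 / 83013134400000110032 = 0.00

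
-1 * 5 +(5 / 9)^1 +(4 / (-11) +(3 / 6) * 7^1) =-1.31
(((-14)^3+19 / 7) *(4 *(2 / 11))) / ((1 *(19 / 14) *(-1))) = 307024 / 209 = 1469.01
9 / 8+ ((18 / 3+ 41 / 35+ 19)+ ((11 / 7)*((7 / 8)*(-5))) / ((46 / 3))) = 345803 / 12880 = 26.85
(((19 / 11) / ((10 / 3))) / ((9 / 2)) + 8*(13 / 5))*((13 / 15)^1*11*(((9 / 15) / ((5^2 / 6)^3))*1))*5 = 3230136 / 390625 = 8.27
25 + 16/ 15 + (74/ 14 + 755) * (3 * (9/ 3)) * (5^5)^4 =68518638610839846487/ 105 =652558462960379490.35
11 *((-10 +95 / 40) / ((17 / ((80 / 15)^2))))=-21472 / 153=-140.34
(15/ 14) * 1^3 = 15/ 14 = 1.07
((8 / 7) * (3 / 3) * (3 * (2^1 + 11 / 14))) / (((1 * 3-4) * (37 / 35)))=-2340 / 259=-9.03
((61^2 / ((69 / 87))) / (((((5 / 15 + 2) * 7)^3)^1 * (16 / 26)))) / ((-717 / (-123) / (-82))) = -63669655179 / 2586866212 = -24.61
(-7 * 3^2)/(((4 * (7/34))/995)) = -152235/2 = -76117.50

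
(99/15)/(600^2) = 11/600000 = 0.00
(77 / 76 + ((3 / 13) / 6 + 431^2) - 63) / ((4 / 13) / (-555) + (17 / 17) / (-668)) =-17004978400155 / 187853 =-90522793.89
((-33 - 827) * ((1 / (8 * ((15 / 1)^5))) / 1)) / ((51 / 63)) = -301 / 1721250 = -0.00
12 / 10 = 6 / 5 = 1.20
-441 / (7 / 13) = -819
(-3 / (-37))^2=9 / 1369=0.01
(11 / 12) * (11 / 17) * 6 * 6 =363 / 17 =21.35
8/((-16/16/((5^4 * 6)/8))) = -3750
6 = 6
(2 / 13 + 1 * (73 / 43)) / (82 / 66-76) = -34155 / 1379053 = -0.02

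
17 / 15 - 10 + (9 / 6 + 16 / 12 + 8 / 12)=-161 / 30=-5.37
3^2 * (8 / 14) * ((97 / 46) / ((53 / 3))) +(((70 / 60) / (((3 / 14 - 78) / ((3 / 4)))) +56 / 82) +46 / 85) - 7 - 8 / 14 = -744151596317 / 129536571780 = -5.74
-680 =-680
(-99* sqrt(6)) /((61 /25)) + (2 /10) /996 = 1 /4980-2475* sqrt(6) /61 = -99.38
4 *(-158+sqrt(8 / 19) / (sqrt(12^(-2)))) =-632+96 *sqrt(38) / 19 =-600.85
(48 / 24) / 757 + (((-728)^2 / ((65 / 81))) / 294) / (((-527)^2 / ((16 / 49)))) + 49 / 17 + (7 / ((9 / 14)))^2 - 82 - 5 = 143756417066504 / 4172229727785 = 34.46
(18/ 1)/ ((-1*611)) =-18/ 611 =-0.03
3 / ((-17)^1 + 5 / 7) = -7 / 38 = -0.18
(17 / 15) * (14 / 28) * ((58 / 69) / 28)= 493 / 28980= 0.02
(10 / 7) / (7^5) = 10 / 117649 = 0.00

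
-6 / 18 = -1 / 3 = -0.33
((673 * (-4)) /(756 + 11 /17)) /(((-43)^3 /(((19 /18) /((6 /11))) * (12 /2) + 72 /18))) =6429842 /9204286869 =0.00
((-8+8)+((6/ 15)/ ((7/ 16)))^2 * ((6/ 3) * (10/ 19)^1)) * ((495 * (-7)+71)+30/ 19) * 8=-23880.31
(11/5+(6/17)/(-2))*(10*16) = 5504/17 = 323.76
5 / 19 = 0.26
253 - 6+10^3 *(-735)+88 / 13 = -9551701 / 13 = -734746.23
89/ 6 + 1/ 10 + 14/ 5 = 266/ 15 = 17.73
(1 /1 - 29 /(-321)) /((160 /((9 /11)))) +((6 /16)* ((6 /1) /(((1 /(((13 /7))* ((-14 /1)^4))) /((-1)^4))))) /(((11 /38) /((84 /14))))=62658296169 /18832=3327224.73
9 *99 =891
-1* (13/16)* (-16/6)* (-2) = -13/3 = -4.33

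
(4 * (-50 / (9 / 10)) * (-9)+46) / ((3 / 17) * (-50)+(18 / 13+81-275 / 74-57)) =33460284 / 210065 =159.29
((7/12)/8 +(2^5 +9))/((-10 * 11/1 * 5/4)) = -3943/13200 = -0.30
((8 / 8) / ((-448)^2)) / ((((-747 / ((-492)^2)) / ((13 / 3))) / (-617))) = 13483301 / 3123456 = 4.32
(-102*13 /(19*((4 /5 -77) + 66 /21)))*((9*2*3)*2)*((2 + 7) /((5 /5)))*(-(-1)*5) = 225552600 /48583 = 4642.62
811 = 811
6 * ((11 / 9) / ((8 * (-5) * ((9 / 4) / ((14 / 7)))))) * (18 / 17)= -44 / 255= -0.17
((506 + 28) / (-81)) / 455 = -178 / 12285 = -0.01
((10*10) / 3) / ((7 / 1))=100 / 21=4.76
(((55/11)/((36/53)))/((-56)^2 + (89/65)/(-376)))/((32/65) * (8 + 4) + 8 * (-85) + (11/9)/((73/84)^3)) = -20470998455375/5862585381342443244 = -0.00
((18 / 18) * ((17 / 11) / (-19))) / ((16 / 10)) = -85 / 1672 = -0.05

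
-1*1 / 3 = -1 / 3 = -0.33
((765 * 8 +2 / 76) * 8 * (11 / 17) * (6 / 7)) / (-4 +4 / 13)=-4750889 / 646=-7354.32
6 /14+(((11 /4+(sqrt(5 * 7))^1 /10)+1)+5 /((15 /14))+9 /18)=sqrt(35) /10+785 /84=9.94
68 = 68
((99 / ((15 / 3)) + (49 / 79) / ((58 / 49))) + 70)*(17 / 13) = 35178491 / 297830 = 118.12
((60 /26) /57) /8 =5 /988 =0.01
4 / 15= 0.27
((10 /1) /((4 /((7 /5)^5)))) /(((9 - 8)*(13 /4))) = 33614 /8125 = 4.14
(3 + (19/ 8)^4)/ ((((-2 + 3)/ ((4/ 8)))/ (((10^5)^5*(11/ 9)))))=1914915771484375000000000000/ 9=212768419053819444444444400.00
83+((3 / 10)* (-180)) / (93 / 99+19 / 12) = 2279 / 37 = 61.59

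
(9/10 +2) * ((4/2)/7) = 29/35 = 0.83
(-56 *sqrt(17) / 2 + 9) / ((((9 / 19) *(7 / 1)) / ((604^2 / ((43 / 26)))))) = 180219104 / 301-720876416 *sqrt(17) / 387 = -7081496.98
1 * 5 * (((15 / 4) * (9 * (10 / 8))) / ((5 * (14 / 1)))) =675 / 224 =3.01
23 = 23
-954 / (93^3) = -106 / 89373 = -0.00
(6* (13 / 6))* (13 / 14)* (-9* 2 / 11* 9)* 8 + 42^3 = 5595264 / 77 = 72665.77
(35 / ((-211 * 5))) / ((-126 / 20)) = 10 / 1899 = 0.01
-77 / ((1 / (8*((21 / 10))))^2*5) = -543312 / 125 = -4346.50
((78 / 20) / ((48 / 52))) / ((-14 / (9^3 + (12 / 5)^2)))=-3104361 / 14000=-221.74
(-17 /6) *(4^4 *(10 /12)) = -5440 /9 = -604.44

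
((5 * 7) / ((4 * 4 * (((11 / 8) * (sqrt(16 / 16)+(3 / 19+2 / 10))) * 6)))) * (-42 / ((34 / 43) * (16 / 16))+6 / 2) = -236075 / 24123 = -9.79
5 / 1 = 5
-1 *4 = -4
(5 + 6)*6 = 66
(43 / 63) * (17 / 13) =731 / 819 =0.89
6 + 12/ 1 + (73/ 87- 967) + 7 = -81881/ 87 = -941.16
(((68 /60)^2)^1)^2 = 83521 /50625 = 1.65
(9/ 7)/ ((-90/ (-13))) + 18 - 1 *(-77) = 6663/ 70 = 95.19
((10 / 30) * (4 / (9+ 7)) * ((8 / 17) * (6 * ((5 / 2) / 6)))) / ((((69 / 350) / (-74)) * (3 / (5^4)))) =-80937500 / 10557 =-7666.71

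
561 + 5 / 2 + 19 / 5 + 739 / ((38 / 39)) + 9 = 126801 / 95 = 1334.75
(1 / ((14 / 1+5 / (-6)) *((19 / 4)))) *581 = 13944 / 1501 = 9.29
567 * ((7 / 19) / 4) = 3969 / 76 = 52.22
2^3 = 8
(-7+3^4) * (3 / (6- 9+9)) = 37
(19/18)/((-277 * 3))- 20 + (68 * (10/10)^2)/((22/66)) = 2752253/14958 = 184.00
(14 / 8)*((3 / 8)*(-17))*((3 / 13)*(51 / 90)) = -6069 / 4160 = -1.46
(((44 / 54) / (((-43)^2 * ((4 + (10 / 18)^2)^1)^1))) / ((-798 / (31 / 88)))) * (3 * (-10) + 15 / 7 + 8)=4309 / 4806201848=0.00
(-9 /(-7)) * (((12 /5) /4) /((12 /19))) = 1.22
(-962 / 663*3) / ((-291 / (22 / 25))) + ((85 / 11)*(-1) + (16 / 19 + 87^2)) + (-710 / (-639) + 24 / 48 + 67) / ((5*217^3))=11984024302939682731 / 1584742324784850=7562.13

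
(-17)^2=289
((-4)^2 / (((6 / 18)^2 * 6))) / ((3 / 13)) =104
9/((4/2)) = 9/2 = 4.50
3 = 3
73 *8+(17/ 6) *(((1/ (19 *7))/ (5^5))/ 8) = 11650800017/ 19950000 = 584.00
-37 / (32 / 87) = -3219 / 32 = -100.59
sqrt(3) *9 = 9 *sqrt(3) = 15.59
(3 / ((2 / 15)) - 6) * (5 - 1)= 66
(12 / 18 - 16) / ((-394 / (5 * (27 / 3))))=345 / 197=1.75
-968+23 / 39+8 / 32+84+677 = -32161 / 156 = -206.16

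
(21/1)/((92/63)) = 1323/92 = 14.38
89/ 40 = 2.22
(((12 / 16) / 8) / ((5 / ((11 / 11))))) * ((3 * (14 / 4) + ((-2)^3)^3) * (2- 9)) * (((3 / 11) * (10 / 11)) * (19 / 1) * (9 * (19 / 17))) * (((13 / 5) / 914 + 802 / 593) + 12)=437085584496477 / 10493158720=41654.34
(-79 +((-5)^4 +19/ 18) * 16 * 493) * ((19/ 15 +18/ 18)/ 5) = 60444146/ 27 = 2238672.07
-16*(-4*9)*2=1152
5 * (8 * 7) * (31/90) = 868/9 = 96.44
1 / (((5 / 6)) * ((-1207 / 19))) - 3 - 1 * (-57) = 325776 / 6035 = 53.98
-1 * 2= -2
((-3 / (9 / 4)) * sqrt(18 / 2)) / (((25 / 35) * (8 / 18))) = -63 / 5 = -12.60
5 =5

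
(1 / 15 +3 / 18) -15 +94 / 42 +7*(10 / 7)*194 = 134923 / 70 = 1927.47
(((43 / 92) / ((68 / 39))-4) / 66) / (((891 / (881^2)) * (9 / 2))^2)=-14064837438761587 / 6637753359864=-2118.92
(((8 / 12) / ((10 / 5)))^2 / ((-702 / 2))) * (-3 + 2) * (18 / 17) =2 / 5967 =0.00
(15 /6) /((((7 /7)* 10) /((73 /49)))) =73 /196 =0.37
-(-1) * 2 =2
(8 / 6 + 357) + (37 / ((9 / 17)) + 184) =5510 / 9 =612.22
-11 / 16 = -0.69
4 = 4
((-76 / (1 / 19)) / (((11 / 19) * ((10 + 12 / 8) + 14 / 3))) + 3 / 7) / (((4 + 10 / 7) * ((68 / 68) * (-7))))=1149111 / 283822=4.05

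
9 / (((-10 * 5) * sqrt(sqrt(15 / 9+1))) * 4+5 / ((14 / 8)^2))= 9 / (80 / 49- 200 * 6^(3 / 4) / 3)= -0.04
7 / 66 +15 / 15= 73 / 66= 1.11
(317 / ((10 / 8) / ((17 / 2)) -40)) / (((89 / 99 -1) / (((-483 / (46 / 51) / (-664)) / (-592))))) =-571390281 / 5326342400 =-0.11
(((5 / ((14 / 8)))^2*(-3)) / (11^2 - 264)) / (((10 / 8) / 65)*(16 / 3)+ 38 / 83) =149400 / 488873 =0.31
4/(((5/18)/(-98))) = -7056/5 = -1411.20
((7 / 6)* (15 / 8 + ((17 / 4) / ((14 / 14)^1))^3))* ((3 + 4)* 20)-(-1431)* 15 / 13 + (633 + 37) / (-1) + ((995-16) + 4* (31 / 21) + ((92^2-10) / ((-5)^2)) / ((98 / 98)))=1102836573 / 72800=15148.85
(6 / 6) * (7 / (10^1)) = 7 / 10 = 0.70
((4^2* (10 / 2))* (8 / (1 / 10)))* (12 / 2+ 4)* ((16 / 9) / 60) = 51200 / 27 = 1896.30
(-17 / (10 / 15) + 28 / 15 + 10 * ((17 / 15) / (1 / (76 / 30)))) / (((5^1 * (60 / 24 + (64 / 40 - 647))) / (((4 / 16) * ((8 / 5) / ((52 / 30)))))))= -457 / 1253655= -0.00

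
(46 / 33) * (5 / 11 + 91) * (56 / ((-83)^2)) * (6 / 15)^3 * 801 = 5535350016 / 104196125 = 53.12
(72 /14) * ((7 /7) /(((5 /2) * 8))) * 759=6831 /35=195.17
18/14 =9/7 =1.29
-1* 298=-298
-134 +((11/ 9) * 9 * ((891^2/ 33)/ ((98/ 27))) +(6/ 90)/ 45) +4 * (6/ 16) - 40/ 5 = 2406766549/ 33075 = 72766.94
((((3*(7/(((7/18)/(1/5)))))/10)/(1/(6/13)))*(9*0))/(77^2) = 0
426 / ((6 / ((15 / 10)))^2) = 213 / 8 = 26.62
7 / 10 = 0.70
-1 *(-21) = 21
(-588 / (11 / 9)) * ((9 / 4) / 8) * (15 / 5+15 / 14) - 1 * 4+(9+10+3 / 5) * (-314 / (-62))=-12429519 / 27280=-455.63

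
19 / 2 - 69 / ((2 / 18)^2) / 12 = -1825 / 4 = -456.25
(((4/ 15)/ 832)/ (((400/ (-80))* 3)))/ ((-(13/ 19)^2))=0.00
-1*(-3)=3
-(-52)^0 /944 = -1 /944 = -0.00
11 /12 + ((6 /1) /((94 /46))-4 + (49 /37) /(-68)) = -14779 /88689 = -0.17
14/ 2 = 7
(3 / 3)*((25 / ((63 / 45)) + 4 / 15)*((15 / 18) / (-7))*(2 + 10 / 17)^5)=-156917787136 / 626156937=-250.60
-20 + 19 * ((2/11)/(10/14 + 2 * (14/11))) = -4754/251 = -18.94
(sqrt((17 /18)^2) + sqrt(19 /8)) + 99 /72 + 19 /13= sqrt(38) /4 + 3539 /936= 5.32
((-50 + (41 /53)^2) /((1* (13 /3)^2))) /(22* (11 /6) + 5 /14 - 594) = 52454682 /11032041319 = 0.00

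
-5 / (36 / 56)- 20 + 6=-196 / 9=-21.78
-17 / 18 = -0.94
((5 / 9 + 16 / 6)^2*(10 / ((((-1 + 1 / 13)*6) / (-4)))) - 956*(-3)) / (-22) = -2145437 / 16038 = -133.77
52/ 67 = 0.78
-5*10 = -50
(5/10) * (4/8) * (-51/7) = -51/28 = -1.82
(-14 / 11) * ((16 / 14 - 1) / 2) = -1 / 11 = -0.09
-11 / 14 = -0.79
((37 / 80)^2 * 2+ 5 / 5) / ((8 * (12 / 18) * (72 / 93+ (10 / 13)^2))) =71810973 / 366387200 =0.20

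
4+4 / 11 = 48 / 11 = 4.36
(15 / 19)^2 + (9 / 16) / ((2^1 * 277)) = 1997649 / 3199904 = 0.62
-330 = -330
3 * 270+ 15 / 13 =10545 / 13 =811.15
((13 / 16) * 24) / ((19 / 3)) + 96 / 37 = 7977 / 1406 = 5.67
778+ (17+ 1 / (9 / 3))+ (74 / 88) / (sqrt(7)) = 37 * sqrt(7) / 308+ 2386 / 3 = 795.65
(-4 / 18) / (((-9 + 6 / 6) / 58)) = 29 / 18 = 1.61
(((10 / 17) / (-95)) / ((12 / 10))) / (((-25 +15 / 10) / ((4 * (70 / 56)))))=50 / 45543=0.00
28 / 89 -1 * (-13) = 13.31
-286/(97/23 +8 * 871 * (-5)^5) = 6578/500824903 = 0.00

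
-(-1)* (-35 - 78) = -113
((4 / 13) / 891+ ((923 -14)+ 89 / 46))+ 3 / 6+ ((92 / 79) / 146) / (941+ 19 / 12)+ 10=16012701764601875 / 17378002131633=921.44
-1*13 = -13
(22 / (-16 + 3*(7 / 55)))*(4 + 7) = -13310 / 859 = -15.49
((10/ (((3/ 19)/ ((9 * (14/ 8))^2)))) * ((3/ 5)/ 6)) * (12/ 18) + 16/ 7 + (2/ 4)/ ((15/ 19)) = 882247/ 840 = 1050.29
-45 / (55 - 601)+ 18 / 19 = 3561 / 3458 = 1.03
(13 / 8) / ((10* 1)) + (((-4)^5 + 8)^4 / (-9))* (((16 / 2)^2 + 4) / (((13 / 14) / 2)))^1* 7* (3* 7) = -7952942506552851973 / 3120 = -2549020034151555.12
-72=-72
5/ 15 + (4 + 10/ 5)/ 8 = 13/ 12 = 1.08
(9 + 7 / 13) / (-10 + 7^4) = 124 / 31083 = 0.00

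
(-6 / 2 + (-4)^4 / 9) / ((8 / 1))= 229 / 72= 3.18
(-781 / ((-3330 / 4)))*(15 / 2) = 781 / 111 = 7.04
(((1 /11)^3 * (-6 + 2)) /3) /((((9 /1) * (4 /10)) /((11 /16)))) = -5 /26136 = -0.00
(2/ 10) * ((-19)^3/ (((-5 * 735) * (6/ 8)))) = 27436/ 55125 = 0.50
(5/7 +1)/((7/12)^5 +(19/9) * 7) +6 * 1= 158133606/25857937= 6.12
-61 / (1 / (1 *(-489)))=29829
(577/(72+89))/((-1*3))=-577/483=-1.19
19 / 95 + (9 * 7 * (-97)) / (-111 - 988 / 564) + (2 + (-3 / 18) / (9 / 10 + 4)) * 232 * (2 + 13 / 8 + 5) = 15534614367 / 3895010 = 3988.34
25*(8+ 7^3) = 8775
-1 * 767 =-767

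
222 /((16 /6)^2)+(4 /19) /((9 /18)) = 31.64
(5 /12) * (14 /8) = 35 /48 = 0.73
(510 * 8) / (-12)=-340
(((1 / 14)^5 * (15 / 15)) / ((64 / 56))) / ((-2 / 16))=-1 / 76832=-0.00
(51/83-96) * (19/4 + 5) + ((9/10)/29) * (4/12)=-44770137/48140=-930.00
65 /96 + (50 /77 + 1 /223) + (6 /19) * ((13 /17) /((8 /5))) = 1.48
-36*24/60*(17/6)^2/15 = -578/75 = -7.71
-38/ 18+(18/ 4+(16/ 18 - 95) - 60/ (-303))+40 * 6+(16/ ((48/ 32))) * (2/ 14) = 1908895/ 12726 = 150.00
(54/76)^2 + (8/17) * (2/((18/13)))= 261713/220932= 1.18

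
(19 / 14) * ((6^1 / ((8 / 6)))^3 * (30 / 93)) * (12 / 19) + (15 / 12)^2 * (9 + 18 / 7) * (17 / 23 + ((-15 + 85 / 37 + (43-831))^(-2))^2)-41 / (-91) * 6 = 32999141118583640390618013 / 799729246784229453456128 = 41.26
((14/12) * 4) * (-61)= -854/3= -284.67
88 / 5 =17.60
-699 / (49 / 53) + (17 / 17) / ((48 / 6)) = -296327 / 392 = -755.94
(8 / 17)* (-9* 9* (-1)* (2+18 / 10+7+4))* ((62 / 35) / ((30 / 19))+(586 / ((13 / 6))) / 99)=4624602768 / 2127125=2174.11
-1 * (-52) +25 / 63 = 3301 / 63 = 52.40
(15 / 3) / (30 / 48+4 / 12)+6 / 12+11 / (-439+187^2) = 2270474 / 397095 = 5.72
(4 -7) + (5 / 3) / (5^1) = -8 / 3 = -2.67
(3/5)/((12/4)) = 1/5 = 0.20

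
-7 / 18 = -0.39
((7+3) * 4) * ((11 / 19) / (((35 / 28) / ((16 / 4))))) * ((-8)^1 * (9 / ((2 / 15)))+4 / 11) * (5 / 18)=-1899520 / 171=-11108.30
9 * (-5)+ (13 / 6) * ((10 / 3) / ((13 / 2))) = -395 / 9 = -43.89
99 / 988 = 0.10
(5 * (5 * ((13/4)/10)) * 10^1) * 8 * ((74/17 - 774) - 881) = -1072920.59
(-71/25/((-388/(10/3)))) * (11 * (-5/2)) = -781/1164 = -0.67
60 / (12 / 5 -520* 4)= -75 / 2597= -0.03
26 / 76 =13 / 38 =0.34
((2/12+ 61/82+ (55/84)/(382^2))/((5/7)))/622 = 152539973/74427076960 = 0.00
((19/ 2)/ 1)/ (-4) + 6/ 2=5/ 8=0.62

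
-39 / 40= -0.98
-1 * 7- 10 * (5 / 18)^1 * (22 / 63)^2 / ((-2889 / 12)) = -240746861 / 34399323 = -7.00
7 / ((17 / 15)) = 105 / 17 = 6.18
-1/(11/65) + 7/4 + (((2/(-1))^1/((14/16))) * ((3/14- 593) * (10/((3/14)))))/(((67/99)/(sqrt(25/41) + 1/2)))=963926013/20636 + 219093600 * sqrt(41)/19229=119667.55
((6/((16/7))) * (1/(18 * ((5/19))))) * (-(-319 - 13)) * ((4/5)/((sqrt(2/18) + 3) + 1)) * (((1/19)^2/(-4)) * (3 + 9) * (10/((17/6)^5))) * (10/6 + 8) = -262035648/1753523395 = -0.15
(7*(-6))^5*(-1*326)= 42605341632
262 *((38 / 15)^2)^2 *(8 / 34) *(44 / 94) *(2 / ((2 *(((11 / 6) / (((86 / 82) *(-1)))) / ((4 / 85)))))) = -1503433099264 / 46988690625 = -32.00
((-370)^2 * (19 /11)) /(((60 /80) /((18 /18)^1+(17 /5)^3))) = 190608608 /15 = 12707240.53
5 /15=1 /3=0.33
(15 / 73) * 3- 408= -29739 / 73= -407.38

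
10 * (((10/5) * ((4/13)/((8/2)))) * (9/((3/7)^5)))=336140/351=957.66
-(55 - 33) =-22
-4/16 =-1/4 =-0.25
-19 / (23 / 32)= -608 / 23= -26.43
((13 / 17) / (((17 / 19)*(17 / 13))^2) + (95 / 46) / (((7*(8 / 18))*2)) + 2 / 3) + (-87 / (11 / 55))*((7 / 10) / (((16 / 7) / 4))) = -5829967233061 / 10972654896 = -531.32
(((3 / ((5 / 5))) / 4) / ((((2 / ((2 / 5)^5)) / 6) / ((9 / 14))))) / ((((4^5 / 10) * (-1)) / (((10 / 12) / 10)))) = -27 / 2240000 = -0.00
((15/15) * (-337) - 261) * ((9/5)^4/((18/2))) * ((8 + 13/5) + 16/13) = -25787646/3125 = -8252.05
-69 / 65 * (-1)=69 / 65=1.06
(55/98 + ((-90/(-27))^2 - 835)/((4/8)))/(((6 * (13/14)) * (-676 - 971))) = 1452845/8093358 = 0.18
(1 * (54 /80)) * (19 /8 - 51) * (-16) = 525.15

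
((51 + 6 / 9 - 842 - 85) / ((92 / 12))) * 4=-10504 / 23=-456.70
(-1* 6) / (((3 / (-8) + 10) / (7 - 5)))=-96 / 77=-1.25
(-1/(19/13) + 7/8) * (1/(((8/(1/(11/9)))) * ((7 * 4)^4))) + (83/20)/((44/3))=0.28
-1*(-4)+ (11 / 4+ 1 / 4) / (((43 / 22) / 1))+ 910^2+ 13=35609097 / 43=828118.53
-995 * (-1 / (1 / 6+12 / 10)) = 29850 / 41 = 728.05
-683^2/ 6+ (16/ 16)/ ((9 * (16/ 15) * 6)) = -22391467/ 288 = -77748.15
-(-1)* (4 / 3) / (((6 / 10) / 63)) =140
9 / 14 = 0.64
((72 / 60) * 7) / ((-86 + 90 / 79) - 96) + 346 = 12357461 / 35720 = 345.95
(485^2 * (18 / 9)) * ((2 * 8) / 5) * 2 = 3010880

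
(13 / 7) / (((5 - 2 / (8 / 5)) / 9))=156 / 35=4.46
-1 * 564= -564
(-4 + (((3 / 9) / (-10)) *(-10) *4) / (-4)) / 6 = -13 / 18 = -0.72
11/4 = 2.75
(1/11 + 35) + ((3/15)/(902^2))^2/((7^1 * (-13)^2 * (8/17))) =5495858087585465617/156617717521865600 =35.09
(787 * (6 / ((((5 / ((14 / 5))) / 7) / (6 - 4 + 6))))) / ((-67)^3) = -3702048 / 7519075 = -0.49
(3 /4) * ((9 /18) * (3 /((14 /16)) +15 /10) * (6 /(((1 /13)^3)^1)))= 1364337 /56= 24363.16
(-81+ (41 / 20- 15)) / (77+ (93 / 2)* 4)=-1879 / 5260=-0.36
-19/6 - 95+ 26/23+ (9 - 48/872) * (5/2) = -561622/7521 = -74.67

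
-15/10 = -1.50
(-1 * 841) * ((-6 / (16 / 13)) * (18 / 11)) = 295191 / 44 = 6708.89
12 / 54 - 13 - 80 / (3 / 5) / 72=-395 / 27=-14.63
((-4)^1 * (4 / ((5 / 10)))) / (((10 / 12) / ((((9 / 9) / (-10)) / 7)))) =96 / 175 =0.55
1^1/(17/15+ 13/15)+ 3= 7/2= 3.50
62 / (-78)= -31 / 39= -0.79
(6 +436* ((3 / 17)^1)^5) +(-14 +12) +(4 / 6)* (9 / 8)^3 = 5.02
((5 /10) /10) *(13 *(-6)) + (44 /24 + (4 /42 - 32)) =-33.97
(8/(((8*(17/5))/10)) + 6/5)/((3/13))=4576/255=17.95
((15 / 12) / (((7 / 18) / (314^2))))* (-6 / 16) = -3327615 / 28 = -118843.39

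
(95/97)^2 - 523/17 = -4767482/159953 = -29.81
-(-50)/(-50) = -1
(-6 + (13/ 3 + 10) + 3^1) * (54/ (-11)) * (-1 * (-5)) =-3060/ 11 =-278.18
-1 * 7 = -7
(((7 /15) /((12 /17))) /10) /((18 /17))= 2023 /32400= 0.06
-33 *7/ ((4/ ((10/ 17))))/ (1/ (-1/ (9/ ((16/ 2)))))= 1540/ 51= 30.20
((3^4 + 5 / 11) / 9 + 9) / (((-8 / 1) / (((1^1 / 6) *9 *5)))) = -8935 / 528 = -16.92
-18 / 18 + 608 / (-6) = -307 / 3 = -102.33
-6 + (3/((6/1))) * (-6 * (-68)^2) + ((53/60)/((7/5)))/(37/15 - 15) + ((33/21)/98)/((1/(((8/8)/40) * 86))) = -17898199503/1289680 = -13878.02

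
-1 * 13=-13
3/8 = 0.38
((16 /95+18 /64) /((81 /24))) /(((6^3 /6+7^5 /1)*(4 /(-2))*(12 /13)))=-17771 /4147420320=-0.00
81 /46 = 1.76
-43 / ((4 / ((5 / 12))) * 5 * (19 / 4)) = -43 / 228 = -0.19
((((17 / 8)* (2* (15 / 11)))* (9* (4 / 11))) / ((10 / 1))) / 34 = 27 / 484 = 0.06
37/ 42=0.88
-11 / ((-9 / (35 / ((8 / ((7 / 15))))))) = 539 / 216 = 2.50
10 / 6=5 / 3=1.67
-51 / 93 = -17 / 31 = -0.55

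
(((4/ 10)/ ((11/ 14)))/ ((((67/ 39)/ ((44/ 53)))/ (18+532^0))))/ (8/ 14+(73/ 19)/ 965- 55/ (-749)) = 16281744024/ 2260080113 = 7.20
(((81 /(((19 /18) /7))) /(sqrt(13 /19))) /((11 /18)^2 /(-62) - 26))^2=42032432808624384 /67409057330407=623.54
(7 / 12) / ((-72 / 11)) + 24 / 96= 139 / 864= 0.16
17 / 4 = 4.25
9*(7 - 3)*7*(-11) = -2772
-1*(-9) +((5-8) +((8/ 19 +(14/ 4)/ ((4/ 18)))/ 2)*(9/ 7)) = 17445/ 1064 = 16.40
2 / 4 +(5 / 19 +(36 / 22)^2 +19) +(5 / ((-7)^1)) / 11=720191 / 32186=22.38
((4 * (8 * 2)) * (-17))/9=-1088/9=-120.89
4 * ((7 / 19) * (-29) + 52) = 3140 / 19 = 165.26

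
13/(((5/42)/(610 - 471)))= 75894/5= 15178.80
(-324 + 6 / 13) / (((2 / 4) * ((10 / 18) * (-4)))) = 18927 / 65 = 291.18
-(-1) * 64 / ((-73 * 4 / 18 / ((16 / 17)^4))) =-18874368 / 6097033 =-3.10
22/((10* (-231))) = -1/105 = -0.01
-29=-29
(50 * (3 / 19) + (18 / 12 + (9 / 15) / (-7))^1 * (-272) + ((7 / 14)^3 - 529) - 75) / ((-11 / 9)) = 46954287 / 58520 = 802.36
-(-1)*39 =39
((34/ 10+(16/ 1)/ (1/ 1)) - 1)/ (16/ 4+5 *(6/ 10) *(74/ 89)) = 4094/ 1445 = 2.83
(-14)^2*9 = 1764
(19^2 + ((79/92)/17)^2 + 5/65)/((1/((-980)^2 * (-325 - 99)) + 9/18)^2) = 118996910161034421640320000/82389693543496657958653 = 1444.32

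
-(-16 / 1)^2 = -256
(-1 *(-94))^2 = 8836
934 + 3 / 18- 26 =908.17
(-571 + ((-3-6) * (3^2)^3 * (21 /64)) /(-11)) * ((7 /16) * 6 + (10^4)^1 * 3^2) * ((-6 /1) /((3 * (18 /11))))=63410569421 /1536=41282922.80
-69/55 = -1.25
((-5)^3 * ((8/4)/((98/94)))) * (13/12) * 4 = -152750/147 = -1039.12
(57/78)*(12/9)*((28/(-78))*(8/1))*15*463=-9852640/507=-19433.21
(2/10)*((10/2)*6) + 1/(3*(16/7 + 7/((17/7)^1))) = 6.06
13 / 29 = 0.45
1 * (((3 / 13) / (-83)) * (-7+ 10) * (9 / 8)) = -81 / 8632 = -0.01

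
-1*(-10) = 10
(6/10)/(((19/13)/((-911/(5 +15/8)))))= -284232/5225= -54.40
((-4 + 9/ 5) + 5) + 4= 34/ 5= 6.80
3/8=0.38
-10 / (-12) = 5 / 6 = 0.83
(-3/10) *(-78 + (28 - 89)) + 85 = 1267/10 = 126.70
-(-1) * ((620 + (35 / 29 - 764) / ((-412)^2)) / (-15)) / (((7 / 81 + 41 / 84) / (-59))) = 34032573213849 / 8017645660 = 4244.71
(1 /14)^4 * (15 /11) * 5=75 /422576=0.00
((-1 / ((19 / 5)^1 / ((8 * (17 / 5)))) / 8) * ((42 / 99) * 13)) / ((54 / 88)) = -12376 / 1539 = -8.04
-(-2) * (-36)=-72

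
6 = 6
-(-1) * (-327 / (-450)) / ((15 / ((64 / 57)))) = 3488 / 64125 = 0.05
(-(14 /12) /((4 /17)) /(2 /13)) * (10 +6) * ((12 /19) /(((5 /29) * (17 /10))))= -21112 /19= -1111.16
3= 3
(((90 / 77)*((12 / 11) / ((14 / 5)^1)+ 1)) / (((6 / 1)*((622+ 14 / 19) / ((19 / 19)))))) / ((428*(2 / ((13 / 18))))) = 1235 / 3367292544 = 0.00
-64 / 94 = -32 / 47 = -0.68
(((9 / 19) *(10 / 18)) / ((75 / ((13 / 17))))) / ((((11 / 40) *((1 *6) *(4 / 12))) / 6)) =104 / 3553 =0.03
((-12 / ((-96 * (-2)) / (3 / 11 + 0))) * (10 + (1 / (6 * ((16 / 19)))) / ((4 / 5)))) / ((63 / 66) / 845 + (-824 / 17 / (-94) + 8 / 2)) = -2656734925 / 68699646976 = -0.04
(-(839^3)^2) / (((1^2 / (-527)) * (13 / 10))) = 1838156059313389524470 / 13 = 141396619947183809574.62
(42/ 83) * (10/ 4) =105/ 83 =1.27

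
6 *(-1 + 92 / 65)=162 / 65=2.49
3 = 3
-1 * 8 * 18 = -144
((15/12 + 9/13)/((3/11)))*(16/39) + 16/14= 43276/10647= 4.06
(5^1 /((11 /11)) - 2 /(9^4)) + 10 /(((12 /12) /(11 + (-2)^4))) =1804273 /6561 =275.00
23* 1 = 23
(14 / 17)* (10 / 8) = 35 / 34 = 1.03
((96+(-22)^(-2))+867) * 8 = 932186 / 121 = 7704.02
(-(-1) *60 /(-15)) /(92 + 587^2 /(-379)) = 1516 /309701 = 0.00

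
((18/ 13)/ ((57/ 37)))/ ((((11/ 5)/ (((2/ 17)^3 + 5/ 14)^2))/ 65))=1689848262975/ 494385688258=3.42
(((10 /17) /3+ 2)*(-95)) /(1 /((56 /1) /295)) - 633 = -2023865 /3009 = -672.60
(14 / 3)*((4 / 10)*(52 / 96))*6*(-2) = -182 / 15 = -12.13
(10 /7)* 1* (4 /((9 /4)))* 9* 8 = 1280 /7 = 182.86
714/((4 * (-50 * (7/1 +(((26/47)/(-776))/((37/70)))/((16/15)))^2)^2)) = 0.00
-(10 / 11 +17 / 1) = -197 / 11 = -17.91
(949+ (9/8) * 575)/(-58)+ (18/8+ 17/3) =-19.60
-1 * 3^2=-9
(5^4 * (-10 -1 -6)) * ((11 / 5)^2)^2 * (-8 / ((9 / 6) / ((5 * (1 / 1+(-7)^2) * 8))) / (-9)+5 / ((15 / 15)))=-7998305095 / 27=-296233522.04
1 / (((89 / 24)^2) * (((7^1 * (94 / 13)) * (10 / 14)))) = 3744 / 1861435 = 0.00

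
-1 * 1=-1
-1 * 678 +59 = -619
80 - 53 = 27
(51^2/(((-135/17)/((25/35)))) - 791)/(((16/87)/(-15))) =2340735/28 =83597.68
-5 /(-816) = 5 /816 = 0.01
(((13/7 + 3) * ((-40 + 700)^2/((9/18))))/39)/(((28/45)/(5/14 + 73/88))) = 922704750/4459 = 206930.87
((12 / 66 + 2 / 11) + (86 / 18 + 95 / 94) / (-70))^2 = 33493758169 / 424348016400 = 0.08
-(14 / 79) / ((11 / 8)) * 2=-224 / 869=-0.26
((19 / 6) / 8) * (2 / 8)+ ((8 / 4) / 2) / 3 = 83 / 192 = 0.43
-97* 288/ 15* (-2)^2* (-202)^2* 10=-3039734784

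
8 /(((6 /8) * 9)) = 1.19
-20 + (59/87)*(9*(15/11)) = -3725/319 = -11.68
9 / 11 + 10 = 119 / 11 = 10.82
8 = 8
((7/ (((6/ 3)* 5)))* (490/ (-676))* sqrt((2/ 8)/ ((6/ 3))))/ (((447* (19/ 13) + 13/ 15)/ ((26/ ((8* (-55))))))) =1029* sqrt(2)/ 89805056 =0.00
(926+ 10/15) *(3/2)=1390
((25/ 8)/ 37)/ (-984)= -25/ 291264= -0.00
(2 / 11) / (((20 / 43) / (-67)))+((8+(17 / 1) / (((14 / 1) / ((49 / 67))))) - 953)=-3575566 / 3685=-970.30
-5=-5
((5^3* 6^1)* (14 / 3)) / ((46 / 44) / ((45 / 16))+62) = 866250 / 15437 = 56.12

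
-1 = -1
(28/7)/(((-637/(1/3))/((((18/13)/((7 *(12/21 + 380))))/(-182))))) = 1/167292762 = 0.00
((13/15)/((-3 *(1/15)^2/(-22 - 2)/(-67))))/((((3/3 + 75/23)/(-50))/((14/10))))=12019800/7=1717114.29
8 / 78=4 / 39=0.10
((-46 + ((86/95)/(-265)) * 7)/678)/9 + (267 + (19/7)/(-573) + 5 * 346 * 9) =1626356216750438/102693532725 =15836.99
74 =74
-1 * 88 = -88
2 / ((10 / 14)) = 14 / 5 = 2.80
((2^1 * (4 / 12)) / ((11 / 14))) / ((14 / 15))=10 / 11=0.91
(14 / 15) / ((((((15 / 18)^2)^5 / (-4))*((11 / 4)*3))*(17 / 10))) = -3009871872 / 1826171875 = -1.65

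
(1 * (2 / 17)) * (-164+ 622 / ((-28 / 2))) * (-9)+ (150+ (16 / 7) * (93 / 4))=50436 / 119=423.83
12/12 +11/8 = 19/8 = 2.38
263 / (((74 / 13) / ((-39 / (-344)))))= 133341 / 25456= 5.24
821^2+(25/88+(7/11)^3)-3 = 7177162393/10648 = 674038.54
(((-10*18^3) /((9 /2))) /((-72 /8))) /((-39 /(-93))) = 44640 /13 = 3433.85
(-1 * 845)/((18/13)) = -10985/18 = -610.28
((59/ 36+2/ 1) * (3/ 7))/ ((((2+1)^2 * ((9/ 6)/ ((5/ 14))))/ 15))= 0.62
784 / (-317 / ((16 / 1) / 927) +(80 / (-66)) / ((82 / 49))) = -0.04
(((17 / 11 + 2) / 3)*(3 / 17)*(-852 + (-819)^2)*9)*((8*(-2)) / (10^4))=-235138059 / 116875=-2011.88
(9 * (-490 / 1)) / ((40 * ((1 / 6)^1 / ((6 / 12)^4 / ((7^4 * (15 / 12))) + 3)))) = -3889647 / 1960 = -1984.51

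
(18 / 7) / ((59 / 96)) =1728 / 413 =4.18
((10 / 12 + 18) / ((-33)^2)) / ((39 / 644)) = 36386 / 127413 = 0.29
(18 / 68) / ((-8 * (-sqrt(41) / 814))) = 3663 * sqrt(41) / 5576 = 4.21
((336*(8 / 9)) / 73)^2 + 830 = 40610446 / 47961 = 846.74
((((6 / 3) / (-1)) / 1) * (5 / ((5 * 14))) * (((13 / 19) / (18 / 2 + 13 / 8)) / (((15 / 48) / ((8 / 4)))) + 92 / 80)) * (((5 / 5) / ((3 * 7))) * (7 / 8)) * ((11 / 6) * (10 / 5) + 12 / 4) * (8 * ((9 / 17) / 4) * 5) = -50457 / 153748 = -0.33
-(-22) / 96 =11 / 48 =0.23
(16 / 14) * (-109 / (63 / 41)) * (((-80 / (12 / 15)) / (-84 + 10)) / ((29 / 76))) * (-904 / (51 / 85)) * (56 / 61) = 4912610816000 / 12370617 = 397119.30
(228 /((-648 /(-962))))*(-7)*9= -63973 /3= -21324.33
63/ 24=21/ 8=2.62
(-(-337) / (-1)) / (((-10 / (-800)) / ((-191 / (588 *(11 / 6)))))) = 2574680 / 539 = 4776.77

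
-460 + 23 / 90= -41377 / 90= -459.74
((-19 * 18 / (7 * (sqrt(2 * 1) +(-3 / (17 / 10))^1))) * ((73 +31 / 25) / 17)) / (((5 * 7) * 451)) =5395392 * sqrt(2) / 444742375 +1904256 / 88948475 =0.04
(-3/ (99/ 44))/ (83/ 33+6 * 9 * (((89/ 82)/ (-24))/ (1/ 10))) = 7216/ 118553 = 0.06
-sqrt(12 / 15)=-0.89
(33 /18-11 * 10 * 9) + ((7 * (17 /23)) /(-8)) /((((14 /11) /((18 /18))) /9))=-1095985 /1104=-992.74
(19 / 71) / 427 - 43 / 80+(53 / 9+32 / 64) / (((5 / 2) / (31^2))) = 53596013081 / 21828240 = 2455.35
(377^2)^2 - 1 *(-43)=20200652684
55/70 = 11/14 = 0.79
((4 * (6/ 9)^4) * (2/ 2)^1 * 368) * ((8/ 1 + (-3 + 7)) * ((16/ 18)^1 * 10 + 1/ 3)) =7819264/ 243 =32178.04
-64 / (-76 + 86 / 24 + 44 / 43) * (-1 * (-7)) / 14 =16512 / 36839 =0.45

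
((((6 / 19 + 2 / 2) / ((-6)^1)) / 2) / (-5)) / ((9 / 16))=20 / 513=0.04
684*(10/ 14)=3420/ 7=488.57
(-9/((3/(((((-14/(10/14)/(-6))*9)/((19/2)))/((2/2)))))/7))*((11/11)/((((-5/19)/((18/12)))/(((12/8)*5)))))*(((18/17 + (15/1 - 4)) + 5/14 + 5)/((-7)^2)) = 67149/68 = 987.49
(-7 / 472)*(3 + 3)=-21 / 236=-0.09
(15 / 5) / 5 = 3 / 5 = 0.60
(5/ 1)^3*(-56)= -7000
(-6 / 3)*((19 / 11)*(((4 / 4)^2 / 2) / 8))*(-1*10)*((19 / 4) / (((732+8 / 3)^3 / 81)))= 10935 / 5219636224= 0.00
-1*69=-69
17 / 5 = 3.40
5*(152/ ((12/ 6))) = 380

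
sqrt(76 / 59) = 2 * sqrt(1121) / 59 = 1.13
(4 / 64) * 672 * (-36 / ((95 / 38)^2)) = -6048 / 25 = -241.92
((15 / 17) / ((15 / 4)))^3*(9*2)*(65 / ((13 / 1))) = 5760 / 4913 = 1.17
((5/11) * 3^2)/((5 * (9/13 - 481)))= -117/68684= -0.00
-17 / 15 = -1.13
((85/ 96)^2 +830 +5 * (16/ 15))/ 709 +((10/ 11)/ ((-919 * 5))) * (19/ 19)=77883418325/ 66053661696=1.18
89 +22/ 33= 89.67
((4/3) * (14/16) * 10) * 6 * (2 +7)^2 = 5670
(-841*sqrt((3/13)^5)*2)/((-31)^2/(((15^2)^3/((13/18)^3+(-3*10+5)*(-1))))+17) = -1005619232250000*sqrt(39)/2481411207207049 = -2.53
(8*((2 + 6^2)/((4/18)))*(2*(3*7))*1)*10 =574560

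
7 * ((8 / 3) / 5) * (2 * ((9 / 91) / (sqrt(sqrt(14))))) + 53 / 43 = 24 * 14^(3 / 4) / 455 + 53 / 43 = 1.61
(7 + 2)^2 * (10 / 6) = 135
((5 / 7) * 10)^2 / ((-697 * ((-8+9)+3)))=-625 / 34153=-0.02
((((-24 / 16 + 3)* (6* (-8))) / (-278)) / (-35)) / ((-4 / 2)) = 18 / 4865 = 0.00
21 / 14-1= 1 / 2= 0.50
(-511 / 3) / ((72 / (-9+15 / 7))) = 146 / 9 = 16.22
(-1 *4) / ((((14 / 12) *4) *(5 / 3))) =-18 / 35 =-0.51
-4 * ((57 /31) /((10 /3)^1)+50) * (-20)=4044.13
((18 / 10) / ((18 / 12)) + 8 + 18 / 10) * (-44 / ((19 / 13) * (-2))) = 3146 / 19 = 165.58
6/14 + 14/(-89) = 169/623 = 0.27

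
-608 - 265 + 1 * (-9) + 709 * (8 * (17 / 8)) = 11171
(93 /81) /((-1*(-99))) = 31 /2673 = 0.01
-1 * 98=-98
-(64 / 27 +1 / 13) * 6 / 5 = -1718 / 585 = -2.94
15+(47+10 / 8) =253 / 4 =63.25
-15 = -15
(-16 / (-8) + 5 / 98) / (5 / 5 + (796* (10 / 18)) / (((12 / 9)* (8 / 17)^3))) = 154368 / 239608579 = 0.00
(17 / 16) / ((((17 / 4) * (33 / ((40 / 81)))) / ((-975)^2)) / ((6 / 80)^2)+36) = 359125 / 12185952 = 0.03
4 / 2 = 2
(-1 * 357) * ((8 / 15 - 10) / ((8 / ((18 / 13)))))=76041 / 130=584.93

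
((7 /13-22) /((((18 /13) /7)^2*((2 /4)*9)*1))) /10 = -19747 /1620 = -12.19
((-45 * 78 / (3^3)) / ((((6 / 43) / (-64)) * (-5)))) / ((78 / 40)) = -55040 / 9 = -6115.56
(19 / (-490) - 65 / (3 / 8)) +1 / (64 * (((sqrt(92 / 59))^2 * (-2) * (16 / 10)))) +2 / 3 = -11958839033 / 69242880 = -172.71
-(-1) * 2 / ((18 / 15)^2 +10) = 25 / 143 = 0.17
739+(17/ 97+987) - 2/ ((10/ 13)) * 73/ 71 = 59348792/ 34435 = 1723.50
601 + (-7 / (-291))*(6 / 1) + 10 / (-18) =524314 / 873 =600.59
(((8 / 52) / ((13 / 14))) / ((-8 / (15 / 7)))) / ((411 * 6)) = -5 / 277836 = -0.00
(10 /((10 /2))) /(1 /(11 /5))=22 /5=4.40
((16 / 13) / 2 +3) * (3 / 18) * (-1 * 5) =-235 / 78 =-3.01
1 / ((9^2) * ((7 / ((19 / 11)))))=19 / 6237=0.00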